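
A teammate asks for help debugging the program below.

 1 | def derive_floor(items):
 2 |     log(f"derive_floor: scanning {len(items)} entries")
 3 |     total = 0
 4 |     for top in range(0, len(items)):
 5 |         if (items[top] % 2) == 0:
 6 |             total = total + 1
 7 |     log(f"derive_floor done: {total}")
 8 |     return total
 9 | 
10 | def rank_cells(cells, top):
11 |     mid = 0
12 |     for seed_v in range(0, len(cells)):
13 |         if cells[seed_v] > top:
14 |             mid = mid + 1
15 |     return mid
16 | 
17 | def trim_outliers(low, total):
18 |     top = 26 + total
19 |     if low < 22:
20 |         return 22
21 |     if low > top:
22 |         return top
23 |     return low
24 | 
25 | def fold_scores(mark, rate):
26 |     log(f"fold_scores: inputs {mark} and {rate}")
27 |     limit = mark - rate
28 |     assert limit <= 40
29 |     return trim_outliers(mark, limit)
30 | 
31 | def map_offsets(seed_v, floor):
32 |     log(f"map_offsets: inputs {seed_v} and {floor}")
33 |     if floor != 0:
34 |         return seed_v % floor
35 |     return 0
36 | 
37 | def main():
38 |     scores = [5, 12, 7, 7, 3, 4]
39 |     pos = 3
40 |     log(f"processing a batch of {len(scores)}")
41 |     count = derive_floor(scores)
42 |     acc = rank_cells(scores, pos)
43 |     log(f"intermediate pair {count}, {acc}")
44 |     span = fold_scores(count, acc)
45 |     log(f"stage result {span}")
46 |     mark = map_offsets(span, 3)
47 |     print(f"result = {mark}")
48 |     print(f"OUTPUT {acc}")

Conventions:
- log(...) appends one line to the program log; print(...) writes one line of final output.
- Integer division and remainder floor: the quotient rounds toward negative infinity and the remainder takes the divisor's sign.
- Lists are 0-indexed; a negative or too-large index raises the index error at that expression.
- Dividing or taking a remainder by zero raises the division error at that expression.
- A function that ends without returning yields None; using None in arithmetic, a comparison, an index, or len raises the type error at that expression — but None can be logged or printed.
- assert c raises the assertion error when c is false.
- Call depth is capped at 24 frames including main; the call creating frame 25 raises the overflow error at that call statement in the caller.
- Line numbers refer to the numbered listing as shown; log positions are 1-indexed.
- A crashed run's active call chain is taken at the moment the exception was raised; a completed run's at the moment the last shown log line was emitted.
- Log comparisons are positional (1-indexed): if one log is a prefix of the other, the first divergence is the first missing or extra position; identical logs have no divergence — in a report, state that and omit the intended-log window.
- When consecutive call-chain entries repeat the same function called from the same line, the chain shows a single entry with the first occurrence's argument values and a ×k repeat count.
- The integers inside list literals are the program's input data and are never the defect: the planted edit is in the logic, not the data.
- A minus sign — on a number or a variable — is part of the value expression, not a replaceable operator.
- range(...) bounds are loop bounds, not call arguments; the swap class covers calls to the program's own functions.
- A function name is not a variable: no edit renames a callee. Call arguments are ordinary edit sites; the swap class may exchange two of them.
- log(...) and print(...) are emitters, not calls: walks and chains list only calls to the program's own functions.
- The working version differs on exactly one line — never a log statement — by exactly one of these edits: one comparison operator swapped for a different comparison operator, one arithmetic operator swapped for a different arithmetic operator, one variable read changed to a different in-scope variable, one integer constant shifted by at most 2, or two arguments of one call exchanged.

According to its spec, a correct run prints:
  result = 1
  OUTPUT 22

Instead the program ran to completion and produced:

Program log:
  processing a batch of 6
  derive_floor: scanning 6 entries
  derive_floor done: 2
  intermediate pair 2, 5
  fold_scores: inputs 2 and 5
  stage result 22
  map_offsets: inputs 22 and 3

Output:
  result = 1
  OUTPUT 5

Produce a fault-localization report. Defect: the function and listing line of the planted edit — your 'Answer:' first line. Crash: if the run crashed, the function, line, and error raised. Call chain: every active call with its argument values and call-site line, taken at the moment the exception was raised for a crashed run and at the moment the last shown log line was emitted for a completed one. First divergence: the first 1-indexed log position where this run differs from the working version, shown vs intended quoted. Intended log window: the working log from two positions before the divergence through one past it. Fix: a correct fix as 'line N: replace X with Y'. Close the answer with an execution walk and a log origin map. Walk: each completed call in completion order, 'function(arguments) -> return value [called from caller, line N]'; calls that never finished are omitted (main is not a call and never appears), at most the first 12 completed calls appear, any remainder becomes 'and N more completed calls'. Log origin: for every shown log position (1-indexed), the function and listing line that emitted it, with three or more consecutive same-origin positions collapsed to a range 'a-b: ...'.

Answer: the defect is in main at line 48.
Core observation: The two runs log identically and part ways only at the printed values.
Call chain: main -> map_offsets(22, 3) (called at line 46).
First divergence: none — the logs agree in full.
Execution walk:
  derive_floor([5, 12, 7, 7, 3, 4]) -> 2  [called from main, line 41]
  rank_cells([5, 12, 7, 7, 3, 4], 3) -> 5  [called from main, line 42]
  trim_outliers(2, -3) -> 22  [called from fold_scores, line 29]
  fold_scores(2, 5) -> 22  [called from main, line 44]
  map_offsets(22, 3) -> 1  [called from main, line 46]
Origin of each log line:
  1: from main, line 40
  2: from derive_floor, line 2
  3: from derive_floor, line 7
  4: from main, line 43
  5: from fold_scores, line 26
  6: from main, line 45
  7: from map_offsets, line 32
A correct fix: line 48: replace `acc` with `span`.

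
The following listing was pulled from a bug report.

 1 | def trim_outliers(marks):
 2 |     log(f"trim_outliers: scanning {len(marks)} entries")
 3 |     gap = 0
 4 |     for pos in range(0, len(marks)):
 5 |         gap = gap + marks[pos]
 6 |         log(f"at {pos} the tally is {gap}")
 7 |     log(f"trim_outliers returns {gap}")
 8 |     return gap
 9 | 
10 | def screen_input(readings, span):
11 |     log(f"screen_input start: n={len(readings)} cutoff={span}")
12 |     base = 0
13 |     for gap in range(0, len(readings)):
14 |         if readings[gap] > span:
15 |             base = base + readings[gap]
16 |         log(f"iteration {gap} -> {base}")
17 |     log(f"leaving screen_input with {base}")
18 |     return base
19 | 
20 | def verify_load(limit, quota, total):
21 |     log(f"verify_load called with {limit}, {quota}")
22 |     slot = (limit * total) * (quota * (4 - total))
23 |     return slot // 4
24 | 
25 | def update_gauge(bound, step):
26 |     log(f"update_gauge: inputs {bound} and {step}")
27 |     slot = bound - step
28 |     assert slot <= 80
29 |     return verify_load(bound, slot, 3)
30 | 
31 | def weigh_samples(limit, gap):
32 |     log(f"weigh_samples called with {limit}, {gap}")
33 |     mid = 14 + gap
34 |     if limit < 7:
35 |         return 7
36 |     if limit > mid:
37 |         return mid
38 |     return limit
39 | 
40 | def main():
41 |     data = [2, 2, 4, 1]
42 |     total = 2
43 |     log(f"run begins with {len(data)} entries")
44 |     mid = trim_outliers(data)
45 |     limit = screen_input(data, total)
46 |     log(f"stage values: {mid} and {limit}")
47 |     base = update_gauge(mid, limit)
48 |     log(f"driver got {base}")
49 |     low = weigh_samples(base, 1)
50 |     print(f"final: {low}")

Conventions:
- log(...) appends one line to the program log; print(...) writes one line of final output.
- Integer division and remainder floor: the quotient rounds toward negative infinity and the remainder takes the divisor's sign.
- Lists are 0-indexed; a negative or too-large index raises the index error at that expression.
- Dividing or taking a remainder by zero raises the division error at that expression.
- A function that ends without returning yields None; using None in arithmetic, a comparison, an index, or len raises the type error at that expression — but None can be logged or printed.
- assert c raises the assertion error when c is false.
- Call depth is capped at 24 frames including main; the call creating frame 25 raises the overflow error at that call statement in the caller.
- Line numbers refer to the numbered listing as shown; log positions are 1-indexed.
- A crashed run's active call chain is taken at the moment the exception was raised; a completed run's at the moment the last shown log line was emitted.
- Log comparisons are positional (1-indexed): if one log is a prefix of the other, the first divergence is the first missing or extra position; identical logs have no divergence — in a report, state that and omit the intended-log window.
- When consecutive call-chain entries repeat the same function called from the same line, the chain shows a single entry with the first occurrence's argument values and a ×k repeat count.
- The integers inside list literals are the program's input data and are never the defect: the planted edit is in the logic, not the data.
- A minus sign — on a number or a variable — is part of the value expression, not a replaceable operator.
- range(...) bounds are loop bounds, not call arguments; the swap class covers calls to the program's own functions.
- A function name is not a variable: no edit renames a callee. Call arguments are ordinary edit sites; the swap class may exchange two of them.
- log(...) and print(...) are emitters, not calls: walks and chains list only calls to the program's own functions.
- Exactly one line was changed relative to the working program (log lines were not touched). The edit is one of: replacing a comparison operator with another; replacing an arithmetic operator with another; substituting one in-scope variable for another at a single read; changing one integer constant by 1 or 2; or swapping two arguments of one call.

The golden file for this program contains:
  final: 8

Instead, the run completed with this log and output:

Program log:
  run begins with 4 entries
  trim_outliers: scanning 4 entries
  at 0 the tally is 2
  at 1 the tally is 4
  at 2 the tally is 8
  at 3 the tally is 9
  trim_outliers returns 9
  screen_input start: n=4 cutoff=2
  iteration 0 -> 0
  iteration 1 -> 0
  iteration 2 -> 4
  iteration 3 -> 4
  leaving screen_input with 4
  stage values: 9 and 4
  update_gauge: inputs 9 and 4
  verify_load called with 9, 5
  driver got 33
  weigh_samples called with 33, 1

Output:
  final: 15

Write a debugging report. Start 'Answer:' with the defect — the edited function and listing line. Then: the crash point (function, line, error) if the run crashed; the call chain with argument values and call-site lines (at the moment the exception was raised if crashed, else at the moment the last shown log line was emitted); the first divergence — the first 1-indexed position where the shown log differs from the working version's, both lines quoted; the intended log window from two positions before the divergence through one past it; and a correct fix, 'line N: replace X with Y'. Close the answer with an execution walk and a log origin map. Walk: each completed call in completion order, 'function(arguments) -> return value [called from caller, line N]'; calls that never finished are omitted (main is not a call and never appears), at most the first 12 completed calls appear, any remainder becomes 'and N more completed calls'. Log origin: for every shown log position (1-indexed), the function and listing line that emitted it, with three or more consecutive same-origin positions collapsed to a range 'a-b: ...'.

Answer: the defect is in verify_load at line 22.
Key fact: Log line 17 is where behavior first shows: 'driver got 33' appears instead of 'driver got 8'.
Call chain: main -> weigh_samples(33, 1) (called at line 49).
First divergence: position 17; shown 'driver got 33' vs intended 'driver got 8'.
Intended log window:
  15: update_gauge: inputs 9 and 4
  16: verify_load called with 9, 5
  17: driver got 8
  18: weigh_samples called with 8, 1
Execution walk:
  trim_outliers([2, 2, 4, 1]) -> 9  [called from main, line 44]
  screen_input([2, 2, 4, 1], 2) -> 4  [called from main, line 45]
  verify_load(9, 5, 3) -> 33  [called from update_gauge, line 29]
  update_gauge(9, 4) -> 33  [called from main, line 47]
  weigh_samples(33, 1) -> 15  [called from main, line 49]
Log origin:
  1 — main, line 43
  2 — trim_outliers, line 2
  3-6 — trim_outliers, line 6
  7 — trim_outliers, line 7
  8 — screen_input, line 11
  9-12 — screen_input, line 16
  13 — screen_input, line 17
  14 — main, line 46
  15 — update_gauge, line 26
  16 — verify_load, line 21
  17 — main, line 48
  18 — weigh_samples, line 32
A correct fix: line 22: replace `(limit * total) * (quota * (4 - total))` with `(limit * total) + (quota * (4 - total))`.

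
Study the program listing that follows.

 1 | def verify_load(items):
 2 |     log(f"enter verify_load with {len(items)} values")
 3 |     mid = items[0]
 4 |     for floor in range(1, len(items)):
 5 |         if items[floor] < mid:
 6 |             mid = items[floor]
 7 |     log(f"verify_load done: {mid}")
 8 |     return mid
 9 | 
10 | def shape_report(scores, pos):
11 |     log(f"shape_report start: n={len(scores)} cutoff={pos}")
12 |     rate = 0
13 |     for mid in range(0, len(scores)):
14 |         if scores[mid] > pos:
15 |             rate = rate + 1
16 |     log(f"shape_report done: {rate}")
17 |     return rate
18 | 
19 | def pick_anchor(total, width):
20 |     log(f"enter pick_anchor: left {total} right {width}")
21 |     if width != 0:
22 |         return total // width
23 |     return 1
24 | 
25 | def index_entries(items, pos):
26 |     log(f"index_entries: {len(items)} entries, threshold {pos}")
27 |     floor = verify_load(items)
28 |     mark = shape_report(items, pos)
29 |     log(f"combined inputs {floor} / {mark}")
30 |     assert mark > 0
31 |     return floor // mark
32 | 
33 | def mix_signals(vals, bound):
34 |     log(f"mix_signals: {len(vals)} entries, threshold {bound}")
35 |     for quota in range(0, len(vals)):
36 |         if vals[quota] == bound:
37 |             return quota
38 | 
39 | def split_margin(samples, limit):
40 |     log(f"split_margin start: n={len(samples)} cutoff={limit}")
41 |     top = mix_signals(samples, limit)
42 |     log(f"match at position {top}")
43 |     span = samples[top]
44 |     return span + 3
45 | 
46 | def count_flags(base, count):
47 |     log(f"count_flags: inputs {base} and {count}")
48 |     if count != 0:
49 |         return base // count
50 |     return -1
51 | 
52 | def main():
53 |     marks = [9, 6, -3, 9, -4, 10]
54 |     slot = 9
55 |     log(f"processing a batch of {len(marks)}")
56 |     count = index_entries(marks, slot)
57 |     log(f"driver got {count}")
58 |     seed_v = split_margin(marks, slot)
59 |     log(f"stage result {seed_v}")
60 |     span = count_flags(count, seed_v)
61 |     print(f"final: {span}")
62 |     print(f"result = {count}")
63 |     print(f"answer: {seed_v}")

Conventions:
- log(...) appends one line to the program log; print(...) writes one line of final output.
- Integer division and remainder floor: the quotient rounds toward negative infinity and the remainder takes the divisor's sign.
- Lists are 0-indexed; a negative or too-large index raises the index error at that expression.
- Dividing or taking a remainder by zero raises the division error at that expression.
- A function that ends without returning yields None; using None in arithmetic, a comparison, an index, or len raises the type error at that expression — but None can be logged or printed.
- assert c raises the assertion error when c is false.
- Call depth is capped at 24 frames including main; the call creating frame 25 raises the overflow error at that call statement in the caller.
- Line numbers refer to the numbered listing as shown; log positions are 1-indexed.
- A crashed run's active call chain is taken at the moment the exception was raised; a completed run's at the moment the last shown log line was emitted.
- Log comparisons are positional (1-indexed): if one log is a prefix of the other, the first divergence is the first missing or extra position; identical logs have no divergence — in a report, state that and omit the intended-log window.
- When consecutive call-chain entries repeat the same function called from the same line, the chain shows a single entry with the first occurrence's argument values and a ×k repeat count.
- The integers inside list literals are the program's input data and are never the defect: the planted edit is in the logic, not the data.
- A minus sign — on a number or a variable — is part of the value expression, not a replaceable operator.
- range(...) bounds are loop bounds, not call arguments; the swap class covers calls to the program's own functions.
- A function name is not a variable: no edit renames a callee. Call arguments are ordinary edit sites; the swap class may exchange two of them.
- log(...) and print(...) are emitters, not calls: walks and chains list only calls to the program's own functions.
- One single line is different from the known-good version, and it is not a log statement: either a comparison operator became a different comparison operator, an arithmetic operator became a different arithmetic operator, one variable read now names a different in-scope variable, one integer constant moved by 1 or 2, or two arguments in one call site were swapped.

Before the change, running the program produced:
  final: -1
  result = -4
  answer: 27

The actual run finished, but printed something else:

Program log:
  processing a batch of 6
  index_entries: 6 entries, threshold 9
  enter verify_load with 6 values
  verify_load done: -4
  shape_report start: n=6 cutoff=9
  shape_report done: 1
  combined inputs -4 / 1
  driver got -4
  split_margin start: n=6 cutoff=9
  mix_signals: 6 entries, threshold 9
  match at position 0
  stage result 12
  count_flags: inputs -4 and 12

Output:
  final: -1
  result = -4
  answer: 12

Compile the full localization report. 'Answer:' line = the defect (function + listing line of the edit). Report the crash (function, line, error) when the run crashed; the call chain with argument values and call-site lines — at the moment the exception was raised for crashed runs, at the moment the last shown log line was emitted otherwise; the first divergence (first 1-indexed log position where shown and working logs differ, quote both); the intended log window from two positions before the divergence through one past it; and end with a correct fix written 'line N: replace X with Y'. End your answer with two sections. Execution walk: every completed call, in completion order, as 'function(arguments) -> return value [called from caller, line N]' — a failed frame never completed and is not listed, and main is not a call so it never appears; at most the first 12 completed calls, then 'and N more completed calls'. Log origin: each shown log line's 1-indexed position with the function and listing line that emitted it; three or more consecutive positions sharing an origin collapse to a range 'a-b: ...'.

Answer: the defect is in split_margin at line 44.
Key fact: The earliest visible damage is log position 12 — 'stage result 12' rather than the intended 'stage result 27'.
Call chain: main -> count_flags(-4, 12) (called at line 60).
First divergence: at position 12 the run shows 'stage result 12' where the working version logs 'stage result 27'.
Intended log window:
  10: mix_signals: 6 entries, threshold 9
  11: match at position 0
  12: stage result 27
  13: count_flags: inputs -4 and 27
Execution walk:
  verify_load([9, 6, -3, 9, -4, 10]) -> -4  [called from index_entries, line 27]
  shape_report([9, 6, -3, 9, -4, 10], 9) -> 1  [called from index_entries, line 28]
  index_entries([9, 6, -3, 9, -4, 10], 9) -> -4  [called from main, line 56]
  mix_signals([9, 6, -3, 9, -4, 10], 9) -> 0  [called from split_margin, line 41]
  split_margin([9, 6, -3, 9, -4, 10], 9) -> 12  [called from main, line 58]
  count_flags(-4, 12) -> -1  [called from main, line 60]
Log origin:
  1: emitted by main (line 55)
  2: emitted by index_entries (line 26)
  3: emitted by verify_load (line 2)
  4: emitted by verify_load (line 7)
  5: emitted by shape_report (line 11)
  6: emitted by shape_report (line 16)
  7: emitted by index_entries (line 29)
  8: emitted by main (line 57)
  9: emitted by split_margin (line 40)
  10: emitted by mix_signals (line 34)
  11: emitted by split_margin (line 42)
  12: emitted by main (line 59)
  13: emitted by count_flags (line 47)
A correct fix: line 44: replace `+` with `*`.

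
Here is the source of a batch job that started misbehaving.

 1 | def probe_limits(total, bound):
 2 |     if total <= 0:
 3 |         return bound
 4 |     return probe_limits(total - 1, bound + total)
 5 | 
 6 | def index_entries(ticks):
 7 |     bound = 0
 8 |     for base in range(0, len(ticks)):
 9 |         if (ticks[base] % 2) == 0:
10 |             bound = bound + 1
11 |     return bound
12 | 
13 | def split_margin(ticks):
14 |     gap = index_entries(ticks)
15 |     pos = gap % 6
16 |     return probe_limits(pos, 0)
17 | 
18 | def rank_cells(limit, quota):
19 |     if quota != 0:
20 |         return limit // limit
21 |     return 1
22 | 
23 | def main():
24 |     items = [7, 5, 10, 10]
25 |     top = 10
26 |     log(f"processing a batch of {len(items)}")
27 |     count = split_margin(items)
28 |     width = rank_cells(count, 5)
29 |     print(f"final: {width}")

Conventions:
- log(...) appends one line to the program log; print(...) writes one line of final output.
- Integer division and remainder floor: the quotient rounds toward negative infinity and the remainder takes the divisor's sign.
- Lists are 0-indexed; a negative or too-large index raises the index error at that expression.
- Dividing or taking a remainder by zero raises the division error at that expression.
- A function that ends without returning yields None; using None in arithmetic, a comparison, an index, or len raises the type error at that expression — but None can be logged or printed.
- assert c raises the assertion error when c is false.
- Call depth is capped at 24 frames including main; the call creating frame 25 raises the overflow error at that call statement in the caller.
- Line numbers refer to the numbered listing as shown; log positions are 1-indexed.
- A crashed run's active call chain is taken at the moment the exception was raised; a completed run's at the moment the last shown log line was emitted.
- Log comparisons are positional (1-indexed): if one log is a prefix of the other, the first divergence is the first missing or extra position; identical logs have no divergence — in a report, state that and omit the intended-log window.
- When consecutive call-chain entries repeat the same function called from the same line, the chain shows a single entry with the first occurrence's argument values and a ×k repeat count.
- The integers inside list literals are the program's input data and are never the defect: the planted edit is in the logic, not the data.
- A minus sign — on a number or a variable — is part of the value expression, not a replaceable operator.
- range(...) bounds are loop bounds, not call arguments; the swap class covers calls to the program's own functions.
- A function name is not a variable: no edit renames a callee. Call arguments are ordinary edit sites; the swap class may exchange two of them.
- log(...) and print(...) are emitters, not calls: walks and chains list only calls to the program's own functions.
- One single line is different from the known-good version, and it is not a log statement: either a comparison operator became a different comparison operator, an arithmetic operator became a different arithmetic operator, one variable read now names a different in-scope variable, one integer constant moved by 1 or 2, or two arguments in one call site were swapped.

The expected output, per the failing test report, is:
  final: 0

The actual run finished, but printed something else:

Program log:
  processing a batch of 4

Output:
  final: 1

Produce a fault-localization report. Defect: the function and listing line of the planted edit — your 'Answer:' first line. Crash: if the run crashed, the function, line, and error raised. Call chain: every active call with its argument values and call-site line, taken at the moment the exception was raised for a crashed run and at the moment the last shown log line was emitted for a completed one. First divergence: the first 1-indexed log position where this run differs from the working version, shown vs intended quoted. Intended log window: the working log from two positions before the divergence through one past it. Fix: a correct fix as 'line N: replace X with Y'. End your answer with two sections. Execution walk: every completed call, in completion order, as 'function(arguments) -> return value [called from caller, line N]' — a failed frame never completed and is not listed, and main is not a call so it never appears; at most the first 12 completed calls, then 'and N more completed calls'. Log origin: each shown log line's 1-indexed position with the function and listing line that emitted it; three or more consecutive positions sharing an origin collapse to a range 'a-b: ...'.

Answer: the defect is in rank_cells at line 20.
The tell: No log line changed; the fault shows up purely in the output.
Call chain: main.
First divergence: none (the log streams are identical).
Execution walk:
  index_entries([7, 5, 10, 10]) -> 2  [called from split_margin, line 14]
  probe_limits(0, 3) -> 3  [called from probe_limits, line 4]
  probe_limits(1, 2) -> 3  [called from probe_limits, line 4]
  probe_limits(2, 0) -> 3  [called from split_margin, line 16]
  split_margin([7, 5, 10, 10]) -> 3  [called from main, line 27]
  rank_cells(3, 5) -> 1  [called from main, line 28]
Origin of each log line:
  1: logged in main at line 26
A correct fix: line 20: replace `limit // limit` with `limit // quota`.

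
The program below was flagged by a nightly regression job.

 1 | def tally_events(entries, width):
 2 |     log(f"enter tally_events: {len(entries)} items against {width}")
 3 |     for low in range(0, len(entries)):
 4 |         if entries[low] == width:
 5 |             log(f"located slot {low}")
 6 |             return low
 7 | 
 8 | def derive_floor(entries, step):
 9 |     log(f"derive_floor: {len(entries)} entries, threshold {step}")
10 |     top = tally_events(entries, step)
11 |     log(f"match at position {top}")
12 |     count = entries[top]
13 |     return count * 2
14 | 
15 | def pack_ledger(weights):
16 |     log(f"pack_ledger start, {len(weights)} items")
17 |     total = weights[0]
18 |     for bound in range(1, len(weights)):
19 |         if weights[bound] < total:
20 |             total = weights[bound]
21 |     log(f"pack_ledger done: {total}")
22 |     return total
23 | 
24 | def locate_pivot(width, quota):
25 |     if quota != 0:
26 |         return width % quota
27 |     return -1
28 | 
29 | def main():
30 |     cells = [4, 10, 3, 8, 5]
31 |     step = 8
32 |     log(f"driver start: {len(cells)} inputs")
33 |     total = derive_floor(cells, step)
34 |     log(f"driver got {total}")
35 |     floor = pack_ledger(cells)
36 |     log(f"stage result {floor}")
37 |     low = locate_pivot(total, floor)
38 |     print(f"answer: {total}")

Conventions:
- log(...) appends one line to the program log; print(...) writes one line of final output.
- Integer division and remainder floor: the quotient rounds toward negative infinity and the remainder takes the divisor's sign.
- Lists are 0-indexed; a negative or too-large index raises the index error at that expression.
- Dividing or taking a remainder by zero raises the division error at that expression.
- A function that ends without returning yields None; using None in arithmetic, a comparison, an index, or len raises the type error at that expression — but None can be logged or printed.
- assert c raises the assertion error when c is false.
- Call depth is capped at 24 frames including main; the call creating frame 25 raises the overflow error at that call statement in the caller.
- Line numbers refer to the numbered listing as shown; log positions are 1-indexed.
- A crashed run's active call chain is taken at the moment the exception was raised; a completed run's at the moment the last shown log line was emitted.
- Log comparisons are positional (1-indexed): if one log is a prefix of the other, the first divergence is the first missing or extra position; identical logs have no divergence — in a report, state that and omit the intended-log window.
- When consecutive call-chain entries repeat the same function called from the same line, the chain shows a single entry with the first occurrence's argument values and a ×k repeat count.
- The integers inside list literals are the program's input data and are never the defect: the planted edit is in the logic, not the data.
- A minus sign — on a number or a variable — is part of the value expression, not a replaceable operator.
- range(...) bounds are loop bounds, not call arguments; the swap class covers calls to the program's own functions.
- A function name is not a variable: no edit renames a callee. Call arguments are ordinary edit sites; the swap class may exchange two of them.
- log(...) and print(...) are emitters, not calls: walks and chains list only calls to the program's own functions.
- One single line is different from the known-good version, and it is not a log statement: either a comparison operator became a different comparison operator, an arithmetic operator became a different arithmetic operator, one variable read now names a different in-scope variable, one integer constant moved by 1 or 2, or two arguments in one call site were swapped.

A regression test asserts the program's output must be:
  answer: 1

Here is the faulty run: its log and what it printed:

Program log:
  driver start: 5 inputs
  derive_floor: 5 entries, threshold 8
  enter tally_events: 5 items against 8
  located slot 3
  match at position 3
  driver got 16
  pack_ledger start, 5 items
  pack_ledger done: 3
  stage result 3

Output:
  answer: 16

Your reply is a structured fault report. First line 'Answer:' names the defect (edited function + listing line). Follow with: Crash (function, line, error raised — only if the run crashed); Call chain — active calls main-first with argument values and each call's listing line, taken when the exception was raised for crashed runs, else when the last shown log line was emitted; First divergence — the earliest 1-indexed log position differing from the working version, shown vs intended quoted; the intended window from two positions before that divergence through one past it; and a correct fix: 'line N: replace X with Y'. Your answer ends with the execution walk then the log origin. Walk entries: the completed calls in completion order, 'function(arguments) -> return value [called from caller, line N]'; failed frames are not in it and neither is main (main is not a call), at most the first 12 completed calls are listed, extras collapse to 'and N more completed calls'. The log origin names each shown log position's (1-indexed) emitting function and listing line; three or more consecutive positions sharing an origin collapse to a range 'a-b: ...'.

Answer: the defect is in main at line 38.
Core observation: Log streams are identical — the defect surfaces only in the printed output.
Call chain: main.
First divergence: none (the log streams are identical).
Execution walk:
  tally_events([4, 10, 3, 8, 5], 8) -> 3  [called from derive_floor, line 10]
  derive_floor([4, 10, 3, 8, 5], 8) -> 16  [called from main, line 33]
  pack_ledger([4, 10, 3, 8, 5]) -> 3  [called from main, line 35]
  locate_pivot(16, 3) -> 1  [called from main, line 37]
Log line origins:
  1: emitted by main (line 32)
  2: emitted by derive_floor (line 9)
  3: emitted by tally_events (line 2)
  4: emitted by tally_events (line 5)
  5: emitted by derive_floor (line 11)
  6: emitted by main (line 34)
  7: emitted by pack_ledger (line 16)
  8: emitted by pack_ledger (line 21)
  9: emitted by main (line 36)
A correct fix: line 38: replace `total` with `low`.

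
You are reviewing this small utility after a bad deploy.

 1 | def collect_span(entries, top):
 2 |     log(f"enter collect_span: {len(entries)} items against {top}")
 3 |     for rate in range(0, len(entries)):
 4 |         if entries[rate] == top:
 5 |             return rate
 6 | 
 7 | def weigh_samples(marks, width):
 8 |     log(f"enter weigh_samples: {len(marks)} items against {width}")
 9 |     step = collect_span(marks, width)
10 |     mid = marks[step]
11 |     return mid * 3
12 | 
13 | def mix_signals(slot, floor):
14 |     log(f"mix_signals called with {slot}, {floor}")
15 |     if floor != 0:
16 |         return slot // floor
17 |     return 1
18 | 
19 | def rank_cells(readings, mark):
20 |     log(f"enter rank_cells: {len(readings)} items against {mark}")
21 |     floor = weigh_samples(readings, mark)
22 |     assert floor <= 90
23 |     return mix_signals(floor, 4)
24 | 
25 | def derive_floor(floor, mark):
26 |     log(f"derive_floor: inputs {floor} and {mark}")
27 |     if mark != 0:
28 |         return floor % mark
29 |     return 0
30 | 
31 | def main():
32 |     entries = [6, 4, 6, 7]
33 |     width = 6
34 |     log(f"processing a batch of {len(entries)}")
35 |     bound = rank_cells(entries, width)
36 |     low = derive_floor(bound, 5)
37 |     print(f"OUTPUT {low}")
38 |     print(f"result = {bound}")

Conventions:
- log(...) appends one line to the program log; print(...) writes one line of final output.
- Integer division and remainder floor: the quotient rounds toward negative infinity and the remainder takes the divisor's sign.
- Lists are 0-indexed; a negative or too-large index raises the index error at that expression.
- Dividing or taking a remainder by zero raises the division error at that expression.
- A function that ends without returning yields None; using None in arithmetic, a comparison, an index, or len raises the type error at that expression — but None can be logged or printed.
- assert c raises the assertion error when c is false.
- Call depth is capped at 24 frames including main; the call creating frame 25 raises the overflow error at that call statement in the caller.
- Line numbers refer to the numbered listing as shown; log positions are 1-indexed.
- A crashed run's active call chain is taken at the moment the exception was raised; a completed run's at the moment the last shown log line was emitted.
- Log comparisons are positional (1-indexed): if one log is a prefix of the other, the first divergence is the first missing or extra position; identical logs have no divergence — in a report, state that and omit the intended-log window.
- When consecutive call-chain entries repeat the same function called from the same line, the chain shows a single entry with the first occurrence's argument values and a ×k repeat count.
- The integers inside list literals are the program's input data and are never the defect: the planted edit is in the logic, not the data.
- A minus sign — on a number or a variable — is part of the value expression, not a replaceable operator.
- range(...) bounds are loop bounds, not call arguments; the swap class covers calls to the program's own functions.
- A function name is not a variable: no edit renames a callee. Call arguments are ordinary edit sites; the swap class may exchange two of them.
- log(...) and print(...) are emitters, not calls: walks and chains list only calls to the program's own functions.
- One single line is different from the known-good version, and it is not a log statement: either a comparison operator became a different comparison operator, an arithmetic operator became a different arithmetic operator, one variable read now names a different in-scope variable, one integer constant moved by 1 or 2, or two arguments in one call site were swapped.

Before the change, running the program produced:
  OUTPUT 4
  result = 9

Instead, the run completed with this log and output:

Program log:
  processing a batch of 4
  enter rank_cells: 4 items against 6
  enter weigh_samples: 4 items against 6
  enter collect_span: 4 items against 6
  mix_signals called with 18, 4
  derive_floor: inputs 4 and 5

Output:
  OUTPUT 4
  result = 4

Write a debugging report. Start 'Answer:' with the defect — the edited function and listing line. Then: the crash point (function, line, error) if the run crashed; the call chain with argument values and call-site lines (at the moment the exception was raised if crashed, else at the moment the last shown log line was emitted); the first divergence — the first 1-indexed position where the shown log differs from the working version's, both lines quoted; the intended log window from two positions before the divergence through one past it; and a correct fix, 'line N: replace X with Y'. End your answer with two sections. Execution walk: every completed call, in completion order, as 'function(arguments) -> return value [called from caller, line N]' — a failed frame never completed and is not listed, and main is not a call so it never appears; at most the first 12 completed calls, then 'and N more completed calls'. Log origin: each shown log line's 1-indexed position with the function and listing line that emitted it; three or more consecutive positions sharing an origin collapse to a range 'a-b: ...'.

Answer: the defect is in rank_cells at line 23.
Key fact: At log position 5 the runs split — shown 'mix_signals called with 18, 4', but the working version logs 'mix_signals called with 18, 2'.
Call chain: main -> derive_floor(4, 5) (called at line 36).
First divergence: at position 5 the run shows 'mix_signals called with 18, 4' where the working version logs 'mix_signals called with 18, 2'.
Intended log window:
  3: enter weigh_samples: 4 items against 6
  4: enter collect_span: 4 items against 6
  5: mix_signals called with 18, 2
  6: derive_floor: inputs 9 and 5
Execution walk:
  collect_span([6, 4, 6, 7], 6) -> 0  [called from weigh_samples, line 9]
  weigh_samples([6, 4, 6, 7], 6) -> 18  [called from rank_cells, line 21]
  mix_signals(18, 4) -> 4  [called from rank_cells, line 23]
  rank_cells([6, 4, 6, 7], 6) -> 4  [called from main, line 35]
  derive_floor(4, 5) -> 4  [called from main, line 36]
Log line origins:
  1: logged in main at line 34
  2: logged in rank_cells at line 20
  3: logged in weigh_samples at line 8
  4: logged in collect_span at line 2
  5: logged in mix_signals at line 14
  6: logged in derive_floor at line 26
A correct fix: line 23: replace `4` with `2`.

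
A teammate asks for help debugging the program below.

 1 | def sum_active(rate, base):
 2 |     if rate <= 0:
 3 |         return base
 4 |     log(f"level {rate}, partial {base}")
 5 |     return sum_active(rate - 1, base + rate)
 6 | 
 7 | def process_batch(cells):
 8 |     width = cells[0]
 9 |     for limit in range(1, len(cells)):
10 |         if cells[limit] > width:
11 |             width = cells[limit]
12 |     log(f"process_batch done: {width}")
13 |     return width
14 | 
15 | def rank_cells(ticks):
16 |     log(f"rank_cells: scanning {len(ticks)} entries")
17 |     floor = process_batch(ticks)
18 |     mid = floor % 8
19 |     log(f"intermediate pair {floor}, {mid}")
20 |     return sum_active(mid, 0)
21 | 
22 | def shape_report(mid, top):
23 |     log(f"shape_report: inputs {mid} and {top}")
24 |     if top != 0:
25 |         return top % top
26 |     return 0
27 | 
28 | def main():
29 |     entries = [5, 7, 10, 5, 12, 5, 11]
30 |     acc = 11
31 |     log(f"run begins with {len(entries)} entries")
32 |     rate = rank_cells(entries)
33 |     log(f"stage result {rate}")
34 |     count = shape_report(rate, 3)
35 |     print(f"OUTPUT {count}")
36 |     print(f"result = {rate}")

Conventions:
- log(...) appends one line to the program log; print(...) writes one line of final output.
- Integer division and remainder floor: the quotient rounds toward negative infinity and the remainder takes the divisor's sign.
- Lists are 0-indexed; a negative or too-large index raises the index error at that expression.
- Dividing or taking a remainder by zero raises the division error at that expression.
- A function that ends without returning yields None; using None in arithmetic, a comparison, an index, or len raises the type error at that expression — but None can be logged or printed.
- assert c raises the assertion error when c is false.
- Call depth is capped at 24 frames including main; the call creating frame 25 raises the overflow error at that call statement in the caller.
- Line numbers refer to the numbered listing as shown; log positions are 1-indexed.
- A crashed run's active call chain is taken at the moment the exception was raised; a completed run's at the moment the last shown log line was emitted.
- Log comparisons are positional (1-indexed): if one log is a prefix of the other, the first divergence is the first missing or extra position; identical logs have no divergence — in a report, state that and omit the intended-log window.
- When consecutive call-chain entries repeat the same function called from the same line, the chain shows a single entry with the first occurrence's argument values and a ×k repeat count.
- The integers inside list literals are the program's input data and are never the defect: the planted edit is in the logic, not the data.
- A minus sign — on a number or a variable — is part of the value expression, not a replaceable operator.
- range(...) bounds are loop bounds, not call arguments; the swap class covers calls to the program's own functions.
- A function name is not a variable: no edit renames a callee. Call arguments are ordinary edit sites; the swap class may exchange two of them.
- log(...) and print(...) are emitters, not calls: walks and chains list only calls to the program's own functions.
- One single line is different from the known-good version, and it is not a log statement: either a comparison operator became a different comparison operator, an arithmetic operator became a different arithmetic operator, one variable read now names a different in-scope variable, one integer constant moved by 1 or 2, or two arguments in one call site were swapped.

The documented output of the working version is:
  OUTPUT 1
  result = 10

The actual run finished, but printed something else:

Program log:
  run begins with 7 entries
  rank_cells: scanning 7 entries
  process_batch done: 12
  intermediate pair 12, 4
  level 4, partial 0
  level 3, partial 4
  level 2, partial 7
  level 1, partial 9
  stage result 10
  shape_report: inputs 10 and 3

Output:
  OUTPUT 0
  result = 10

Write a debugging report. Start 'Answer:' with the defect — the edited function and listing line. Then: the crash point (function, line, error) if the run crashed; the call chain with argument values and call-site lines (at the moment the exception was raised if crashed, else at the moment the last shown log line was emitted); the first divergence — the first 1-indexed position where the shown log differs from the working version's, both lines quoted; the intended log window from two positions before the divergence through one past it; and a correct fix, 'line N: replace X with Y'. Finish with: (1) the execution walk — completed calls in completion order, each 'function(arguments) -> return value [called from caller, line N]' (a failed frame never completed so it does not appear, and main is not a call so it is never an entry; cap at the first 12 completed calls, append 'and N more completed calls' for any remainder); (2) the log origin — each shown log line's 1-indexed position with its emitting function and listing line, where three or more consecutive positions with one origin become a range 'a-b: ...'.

Answer: the defect is in shape_report at line 25.
Core observation: No log line changed; the fault shows up purely in the output.
Call chain: main -> shape_report(10, 3) (called at line 34).
First divergence: none; the two logs match at every position.
Execution walk:
  process_batch([5, 7, 10, 5, 12, 5, 11]) -> 12  [called from rank_cells, line 17]
  sum_active(0, 10) -> 10  [called from sum_active, line 5]
  sum_active(1, 9) -> 10  [called from sum_active, line 5]
  sum_active(2, 7) -> 10  [called from sum_active, line 5]
  sum_active(3, 4) -> 10  [called from sum_active, line 5]
  sum_active(4, 0) -> 10  [called from rank_cells, line 20]
  rank_cells([5, 7, 10, 5, 12, 5, 11]) -> 10  [called from main, line 32]
  shape_report(10, 3) -> 0  [called from main, line 34]
Origin of each log line:
  1: from main, line 31
  2: from rank_cells, line 16
  3: from process_batch, line 12
  4: from rank_cells, line 19
  5-8: from sum_active, line 4
  9: from main, line 33
  10: from shape_report, line 23
A correct fix: line 25: replace `top % top` with `mid % top`.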